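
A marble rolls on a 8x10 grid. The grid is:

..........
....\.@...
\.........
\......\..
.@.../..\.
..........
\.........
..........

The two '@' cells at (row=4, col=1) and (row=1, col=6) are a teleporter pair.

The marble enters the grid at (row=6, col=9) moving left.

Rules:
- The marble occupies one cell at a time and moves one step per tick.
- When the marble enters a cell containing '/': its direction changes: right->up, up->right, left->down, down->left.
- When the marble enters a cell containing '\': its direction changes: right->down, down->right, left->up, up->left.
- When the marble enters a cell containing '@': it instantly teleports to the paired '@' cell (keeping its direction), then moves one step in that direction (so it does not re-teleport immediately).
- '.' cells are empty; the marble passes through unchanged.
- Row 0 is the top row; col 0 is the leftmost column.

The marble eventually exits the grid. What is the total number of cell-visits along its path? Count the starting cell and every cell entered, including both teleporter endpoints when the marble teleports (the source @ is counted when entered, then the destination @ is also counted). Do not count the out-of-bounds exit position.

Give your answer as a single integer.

Step 1: enter (6,9), '.' pass, move left to (6,8)
Step 2: enter (6,8), '.' pass, move left to (6,7)
Step 3: enter (6,7), '.' pass, move left to (6,6)
Step 4: enter (6,6), '.' pass, move left to (6,5)
Step 5: enter (6,5), '.' pass, move left to (6,4)
Step 6: enter (6,4), '.' pass, move left to (6,3)
Step 7: enter (6,3), '.' pass, move left to (6,2)
Step 8: enter (6,2), '.' pass, move left to (6,1)
Step 9: enter (6,1), '.' pass, move left to (6,0)
Step 10: enter (6,0), '\' deflects left->up, move up to (5,0)
Step 11: enter (5,0), '.' pass, move up to (4,0)
Step 12: enter (4,0), '.' pass, move up to (3,0)
Step 13: enter (3,0), '\' deflects up->left, move left to (3,-1)
Step 14: at (3,-1) — EXIT via left edge, pos 3
Path length (cell visits): 13

Answer: 13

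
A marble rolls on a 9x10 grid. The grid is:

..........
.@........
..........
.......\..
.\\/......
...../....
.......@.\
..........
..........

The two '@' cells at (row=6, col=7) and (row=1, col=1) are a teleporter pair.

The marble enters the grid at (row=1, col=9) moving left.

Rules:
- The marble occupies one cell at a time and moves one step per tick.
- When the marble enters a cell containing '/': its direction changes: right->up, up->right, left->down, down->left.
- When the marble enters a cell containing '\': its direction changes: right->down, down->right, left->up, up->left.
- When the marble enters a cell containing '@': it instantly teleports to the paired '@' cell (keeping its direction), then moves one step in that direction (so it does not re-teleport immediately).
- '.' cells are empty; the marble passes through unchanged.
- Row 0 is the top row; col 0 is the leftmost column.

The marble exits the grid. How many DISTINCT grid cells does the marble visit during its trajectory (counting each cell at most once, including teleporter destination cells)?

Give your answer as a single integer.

Step 1: enter (1,9), '.' pass, move left to (1,8)
Step 2: enter (1,8), '.' pass, move left to (1,7)
Step 3: enter (1,7), '.' pass, move left to (1,6)
Step 4: enter (1,6), '.' pass, move left to (1,5)
Step 5: enter (1,5), '.' pass, move left to (1,4)
Step 6: enter (1,4), '.' pass, move left to (1,3)
Step 7: enter (1,3), '.' pass, move left to (1,2)
Step 8: enter (1,2), '.' pass, move left to (1,1)
Step 9: enter (1,1), '@' teleport (1,1)->(6,7), also enter (6,7), move left to (6,6)
Step 10: enter (6,6), '.' pass, move left to (6,5)
Step 11: enter (6,5), '.' pass, move left to (6,4)
Step 12: enter (6,4), '.' pass, move left to (6,3)
Step 13: enter (6,3), '.' pass, move left to (6,2)
Step 14: enter (6,2), '.' pass, move left to (6,1)
Step 15: enter (6,1), '.' pass, move left to (6,0)
Step 16: enter (6,0), '.' pass, move left to (6,-1)
Step 17: at (6,-1) — EXIT via left edge, pos 6
Distinct cells visited: 17 (path length 17)

Answer: 17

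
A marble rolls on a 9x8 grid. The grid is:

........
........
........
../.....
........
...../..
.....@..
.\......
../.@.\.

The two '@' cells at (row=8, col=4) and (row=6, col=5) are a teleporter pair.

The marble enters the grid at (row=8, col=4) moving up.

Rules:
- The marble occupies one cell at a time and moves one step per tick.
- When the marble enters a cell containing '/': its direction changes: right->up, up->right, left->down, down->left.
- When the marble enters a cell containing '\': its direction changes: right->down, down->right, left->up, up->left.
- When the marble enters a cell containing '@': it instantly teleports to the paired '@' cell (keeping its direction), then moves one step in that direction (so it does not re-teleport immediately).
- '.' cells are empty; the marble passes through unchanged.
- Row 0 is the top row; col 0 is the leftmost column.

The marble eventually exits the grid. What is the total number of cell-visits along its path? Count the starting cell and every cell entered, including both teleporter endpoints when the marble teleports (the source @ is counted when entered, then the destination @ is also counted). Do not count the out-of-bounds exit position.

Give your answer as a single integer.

Step 1: enter (8,4), '@' teleport (8,4)->(6,5), also enter (6,5), move up to (5,5)
Step 2: enter (5,5), '/' deflects up->right, move right to (5,6)
Step 3: enter (5,6), '.' pass, move right to (5,7)
Step 4: enter (5,7), '.' pass, move right to (5,8)
Step 5: at (5,8) — EXIT via right edge, pos 5
Path length (cell visits): 5

Answer: 5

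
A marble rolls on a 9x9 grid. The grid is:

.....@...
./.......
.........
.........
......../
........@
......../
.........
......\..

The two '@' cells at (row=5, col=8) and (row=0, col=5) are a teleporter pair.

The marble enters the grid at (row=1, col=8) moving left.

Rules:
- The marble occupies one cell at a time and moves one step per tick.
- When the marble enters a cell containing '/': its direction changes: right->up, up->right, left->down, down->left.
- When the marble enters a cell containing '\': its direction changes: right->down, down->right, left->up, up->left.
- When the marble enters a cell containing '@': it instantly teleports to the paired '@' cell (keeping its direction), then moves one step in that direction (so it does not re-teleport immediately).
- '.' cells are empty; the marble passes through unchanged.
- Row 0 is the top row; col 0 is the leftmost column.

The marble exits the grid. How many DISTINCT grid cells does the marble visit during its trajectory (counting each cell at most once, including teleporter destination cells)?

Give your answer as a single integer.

Step 1: enter (1,8), '.' pass, move left to (1,7)
Step 2: enter (1,7), '.' pass, move left to (1,6)
Step 3: enter (1,6), '.' pass, move left to (1,5)
Step 4: enter (1,5), '.' pass, move left to (1,4)
Step 5: enter (1,4), '.' pass, move left to (1,3)
Step 6: enter (1,3), '.' pass, move left to (1,2)
Step 7: enter (1,2), '.' pass, move left to (1,1)
Step 8: enter (1,1), '/' deflects left->down, move down to (2,1)
Step 9: enter (2,1), '.' pass, move down to (3,1)
Step 10: enter (3,1), '.' pass, move down to (4,1)
Step 11: enter (4,1), '.' pass, move down to (5,1)
Step 12: enter (5,1), '.' pass, move down to (6,1)
Step 13: enter (6,1), '.' pass, move down to (7,1)
Step 14: enter (7,1), '.' pass, move down to (8,1)
Step 15: enter (8,1), '.' pass, move down to (9,1)
Step 16: at (9,1) — EXIT via bottom edge, pos 1
Distinct cells visited: 15 (path length 15)

Answer: 15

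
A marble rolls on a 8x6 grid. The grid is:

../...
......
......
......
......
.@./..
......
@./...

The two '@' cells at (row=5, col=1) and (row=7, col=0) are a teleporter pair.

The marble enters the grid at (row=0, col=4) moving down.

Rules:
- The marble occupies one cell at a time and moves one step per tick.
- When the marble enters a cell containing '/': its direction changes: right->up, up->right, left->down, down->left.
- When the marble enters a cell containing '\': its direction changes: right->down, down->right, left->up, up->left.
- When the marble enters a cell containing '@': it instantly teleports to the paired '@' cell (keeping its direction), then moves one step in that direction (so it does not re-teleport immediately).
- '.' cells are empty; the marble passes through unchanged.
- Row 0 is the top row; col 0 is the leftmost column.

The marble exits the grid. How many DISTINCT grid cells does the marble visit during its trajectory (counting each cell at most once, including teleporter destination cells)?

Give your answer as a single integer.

Answer: 8

Derivation:
Step 1: enter (0,4), '.' pass, move down to (1,4)
Step 2: enter (1,4), '.' pass, move down to (2,4)
Step 3: enter (2,4), '.' pass, move down to (3,4)
Step 4: enter (3,4), '.' pass, move down to (4,4)
Step 5: enter (4,4), '.' pass, move down to (5,4)
Step 6: enter (5,4), '.' pass, move down to (6,4)
Step 7: enter (6,4), '.' pass, move down to (7,4)
Step 8: enter (7,4), '.' pass, move down to (8,4)
Step 9: at (8,4) — EXIT via bottom edge, pos 4
Distinct cells visited: 8 (path length 8)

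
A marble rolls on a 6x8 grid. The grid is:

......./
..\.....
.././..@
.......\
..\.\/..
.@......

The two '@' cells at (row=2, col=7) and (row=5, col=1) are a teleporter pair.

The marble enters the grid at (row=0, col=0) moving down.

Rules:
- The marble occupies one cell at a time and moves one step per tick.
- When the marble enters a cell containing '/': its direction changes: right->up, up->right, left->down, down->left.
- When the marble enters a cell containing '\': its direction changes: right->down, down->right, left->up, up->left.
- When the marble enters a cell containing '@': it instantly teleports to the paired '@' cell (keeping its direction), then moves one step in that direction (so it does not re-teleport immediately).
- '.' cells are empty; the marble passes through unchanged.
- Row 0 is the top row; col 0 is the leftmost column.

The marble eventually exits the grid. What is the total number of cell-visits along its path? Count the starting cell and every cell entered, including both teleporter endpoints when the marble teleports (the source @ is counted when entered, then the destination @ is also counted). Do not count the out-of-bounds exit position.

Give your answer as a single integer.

Answer: 6

Derivation:
Step 1: enter (0,0), '.' pass, move down to (1,0)
Step 2: enter (1,0), '.' pass, move down to (2,0)
Step 3: enter (2,0), '.' pass, move down to (3,0)
Step 4: enter (3,0), '.' pass, move down to (4,0)
Step 5: enter (4,0), '.' pass, move down to (5,0)
Step 6: enter (5,0), '.' pass, move down to (6,0)
Step 7: at (6,0) — EXIT via bottom edge, pos 0
Path length (cell visits): 6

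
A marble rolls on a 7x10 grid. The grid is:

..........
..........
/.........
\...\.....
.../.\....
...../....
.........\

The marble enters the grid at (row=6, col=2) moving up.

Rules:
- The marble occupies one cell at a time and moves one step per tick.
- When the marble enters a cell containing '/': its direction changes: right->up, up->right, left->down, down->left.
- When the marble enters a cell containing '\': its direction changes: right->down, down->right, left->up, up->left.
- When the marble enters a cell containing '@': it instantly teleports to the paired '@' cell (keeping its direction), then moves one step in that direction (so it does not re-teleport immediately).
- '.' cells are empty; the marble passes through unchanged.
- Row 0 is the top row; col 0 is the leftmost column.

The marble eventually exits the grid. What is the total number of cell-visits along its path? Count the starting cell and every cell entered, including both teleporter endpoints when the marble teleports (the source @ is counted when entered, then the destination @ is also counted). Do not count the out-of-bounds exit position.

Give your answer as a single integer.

Step 1: enter (6,2), '.' pass, move up to (5,2)
Step 2: enter (5,2), '.' pass, move up to (4,2)
Step 3: enter (4,2), '.' pass, move up to (3,2)
Step 4: enter (3,2), '.' pass, move up to (2,2)
Step 5: enter (2,2), '.' pass, move up to (1,2)
Step 6: enter (1,2), '.' pass, move up to (0,2)
Step 7: enter (0,2), '.' pass, move up to (-1,2)
Step 8: at (-1,2) — EXIT via top edge, pos 2
Path length (cell visits): 7

Answer: 7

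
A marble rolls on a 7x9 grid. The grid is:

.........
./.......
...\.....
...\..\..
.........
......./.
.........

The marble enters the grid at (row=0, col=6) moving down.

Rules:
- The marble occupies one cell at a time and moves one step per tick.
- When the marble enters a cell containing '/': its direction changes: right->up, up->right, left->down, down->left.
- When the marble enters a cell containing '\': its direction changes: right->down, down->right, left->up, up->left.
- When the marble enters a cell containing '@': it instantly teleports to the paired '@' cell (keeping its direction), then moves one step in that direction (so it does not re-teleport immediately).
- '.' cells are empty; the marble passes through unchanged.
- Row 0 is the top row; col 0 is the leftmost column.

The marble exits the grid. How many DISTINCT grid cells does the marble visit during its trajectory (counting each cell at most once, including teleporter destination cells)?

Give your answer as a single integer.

Step 1: enter (0,6), '.' pass, move down to (1,6)
Step 2: enter (1,6), '.' pass, move down to (2,6)
Step 3: enter (2,6), '.' pass, move down to (3,6)
Step 4: enter (3,6), '\' deflects down->right, move right to (3,7)
Step 5: enter (3,7), '.' pass, move right to (3,8)
Step 6: enter (3,8), '.' pass, move right to (3,9)
Step 7: at (3,9) — EXIT via right edge, pos 3
Distinct cells visited: 6 (path length 6)

Answer: 6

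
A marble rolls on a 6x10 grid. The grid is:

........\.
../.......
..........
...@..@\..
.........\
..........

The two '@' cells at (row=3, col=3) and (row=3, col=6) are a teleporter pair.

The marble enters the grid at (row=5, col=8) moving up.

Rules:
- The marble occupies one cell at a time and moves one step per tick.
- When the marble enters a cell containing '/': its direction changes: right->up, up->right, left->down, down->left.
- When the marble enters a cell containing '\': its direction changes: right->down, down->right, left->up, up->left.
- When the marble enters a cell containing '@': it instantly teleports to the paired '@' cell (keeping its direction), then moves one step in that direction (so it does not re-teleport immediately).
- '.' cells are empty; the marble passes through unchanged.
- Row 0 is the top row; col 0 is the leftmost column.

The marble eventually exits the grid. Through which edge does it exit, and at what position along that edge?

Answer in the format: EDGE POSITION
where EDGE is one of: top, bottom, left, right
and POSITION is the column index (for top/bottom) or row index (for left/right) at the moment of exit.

Answer: left 0

Derivation:
Step 1: enter (5,8), '.' pass, move up to (4,8)
Step 2: enter (4,8), '.' pass, move up to (3,8)
Step 3: enter (3,8), '.' pass, move up to (2,8)
Step 4: enter (2,8), '.' pass, move up to (1,8)
Step 5: enter (1,8), '.' pass, move up to (0,8)
Step 6: enter (0,8), '\' deflects up->left, move left to (0,7)
Step 7: enter (0,7), '.' pass, move left to (0,6)
Step 8: enter (0,6), '.' pass, move left to (0,5)
Step 9: enter (0,5), '.' pass, move left to (0,4)
Step 10: enter (0,4), '.' pass, move left to (0,3)
Step 11: enter (0,3), '.' pass, move left to (0,2)
Step 12: enter (0,2), '.' pass, move left to (0,1)
Step 13: enter (0,1), '.' pass, move left to (0,0)
Step 14: enter (0,0), '.' pass, move left to (0,-1)
Step 15: at (0,-1) — EXIT via left edge, pos 0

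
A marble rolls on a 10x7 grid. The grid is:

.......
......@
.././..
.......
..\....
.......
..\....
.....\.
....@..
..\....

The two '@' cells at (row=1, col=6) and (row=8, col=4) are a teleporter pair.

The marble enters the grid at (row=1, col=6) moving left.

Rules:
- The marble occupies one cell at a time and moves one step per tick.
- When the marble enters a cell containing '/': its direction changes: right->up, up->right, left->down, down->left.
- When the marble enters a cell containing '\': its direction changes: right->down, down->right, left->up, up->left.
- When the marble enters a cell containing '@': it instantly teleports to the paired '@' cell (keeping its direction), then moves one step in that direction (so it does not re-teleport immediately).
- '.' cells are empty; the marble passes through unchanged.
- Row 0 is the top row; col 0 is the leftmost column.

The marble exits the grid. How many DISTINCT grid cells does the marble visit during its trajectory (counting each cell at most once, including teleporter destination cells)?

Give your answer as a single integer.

Answer: 6

Derivation:
Step 1: enter (1,6), '@' teleport (1,6)->(8,4), also enter (8,4), move left to (8,3)
Step 2: enter (8,3), '.' pass, move left to (8,2)
Step 3: enter (8,2), '.' pass, move left to (8,1)
Step 4: enter (8,1), '.' pass, move left to (8,0)
Step 5: enter (8,0), '.' pass, move left to (8,-1)
Step 6: at (8,-1) — EXIT via left edge, pos 8
Distinct cells visited: 6 (path length 6)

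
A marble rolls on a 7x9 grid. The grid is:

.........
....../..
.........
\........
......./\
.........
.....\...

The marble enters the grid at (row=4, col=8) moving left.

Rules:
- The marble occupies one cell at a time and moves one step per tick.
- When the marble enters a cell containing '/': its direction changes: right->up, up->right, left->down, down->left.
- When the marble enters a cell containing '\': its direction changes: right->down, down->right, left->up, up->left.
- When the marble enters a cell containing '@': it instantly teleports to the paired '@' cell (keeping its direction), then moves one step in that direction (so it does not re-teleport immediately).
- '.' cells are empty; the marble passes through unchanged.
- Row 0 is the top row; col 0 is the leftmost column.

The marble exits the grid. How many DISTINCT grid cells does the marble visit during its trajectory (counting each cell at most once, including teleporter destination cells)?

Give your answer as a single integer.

Step 1: enter (4,8), '\' deflects left->up, move up to (3,8)
Step 2: enter (3,8), '.' pass, move up to (2,8)
Step 3: enter (2,8), '.' pass, move up to (1,8)
Step 4: enter (1,8), '.' pass, move up to (0,8)
Step 5: enter (0,8), '.' pass, move up to (-1,8)
Step 6: at (-1,8) — EXIT via top edge, pos 8
Distinct cells visited: 5 (path length 5)

Answer: 5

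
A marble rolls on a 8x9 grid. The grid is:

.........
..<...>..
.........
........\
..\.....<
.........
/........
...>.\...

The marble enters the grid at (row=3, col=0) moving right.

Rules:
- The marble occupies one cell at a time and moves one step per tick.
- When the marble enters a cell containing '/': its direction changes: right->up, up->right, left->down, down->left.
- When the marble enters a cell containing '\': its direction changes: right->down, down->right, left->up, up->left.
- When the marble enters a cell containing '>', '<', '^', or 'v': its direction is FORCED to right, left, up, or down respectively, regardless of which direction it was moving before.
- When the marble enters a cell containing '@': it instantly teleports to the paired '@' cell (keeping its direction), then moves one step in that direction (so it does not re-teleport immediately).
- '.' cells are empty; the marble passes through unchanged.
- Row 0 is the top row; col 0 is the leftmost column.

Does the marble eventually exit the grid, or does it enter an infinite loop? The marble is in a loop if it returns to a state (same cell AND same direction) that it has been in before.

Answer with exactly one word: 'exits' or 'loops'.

Answer: exits

Derivation:
Step 1: enter (3,0), '.' pass, move right to (3,1)
Step 2: enter (3,1), '.' pass, move right to (3,2)
Step 3: enter (3,2), '.' pass, move right to (3,3)
Step 4: enter (3,3), '.' pass, move right to (3,4)
Step 5: enter (3,4), '.' pass, move right to (3,5)
Step 6: enter (3,5), '.' pass, move right to (3,6)
Step 7: enter (3,6), '.' pass, move right to (3,7)
Step 8: enter (3,7), '.' pass, move right to (3,8)
Step 9: enter (3,8), '\' deflects right->down, move down to (4,8)
Step 10: enter (4,8), '<' forces down->left, move left to (4,7)
Step 11: enter (4,7), '.' pass, move left to (4,6)
Step 12: enter (4,6), '.' pass, move left to (4,5)
Step 13: enter (4,5), '.' pass, move left to (4,4)
Step 14: enter (4,4), '.' pass, move left to (4,3)
Step 15: enter (4,3), '.' pass, move left to (4,2)
Step 16: enter (4,2), '\' deflects left->up, move up to (3,2)
Step 17: enter (3,2), '.' pass, move up to (2,2)
Step 18: enter (2,2), '.' pass, move up to (1,2)
Step 19: enter (1,2), '<' forces up->left, move left to (1,1)
Step 20: enter (1,1), '.' pass, move left to (1,0)
Step 21: enter (1,0), '.' pass, move left to (1,-1)
Step 22: at (1,-1) — EXIT via left edge, pos 1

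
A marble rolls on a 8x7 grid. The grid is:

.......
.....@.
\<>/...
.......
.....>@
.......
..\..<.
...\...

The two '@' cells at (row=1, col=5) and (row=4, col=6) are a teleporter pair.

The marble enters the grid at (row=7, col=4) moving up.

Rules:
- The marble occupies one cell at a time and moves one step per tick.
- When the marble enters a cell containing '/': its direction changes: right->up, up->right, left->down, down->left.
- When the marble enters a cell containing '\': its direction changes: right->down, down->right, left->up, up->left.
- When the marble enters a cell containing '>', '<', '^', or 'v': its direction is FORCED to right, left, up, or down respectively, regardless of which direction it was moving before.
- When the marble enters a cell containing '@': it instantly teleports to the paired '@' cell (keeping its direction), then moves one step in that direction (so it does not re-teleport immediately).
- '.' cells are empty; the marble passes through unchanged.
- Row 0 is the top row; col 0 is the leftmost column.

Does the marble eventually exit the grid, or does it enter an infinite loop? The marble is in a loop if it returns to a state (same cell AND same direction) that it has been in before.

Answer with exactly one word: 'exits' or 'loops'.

Step 1: enter (7,4), '.' pass, move up to (6,4)
Step 2: enter (6,4), '.' pass, move up to (5,4)
Step 3: enter (5,4), '.' pass, move up to (4,4)
Step 4: enter (4,4), '.' pass, move up to (3,4)
Step 5: enter (3,4), '.' pass, move up to (2,4)
Step 6: enter (2,4), '.' pass, move up to (1,4)
Step 7: enter (1,4), '.' pass, move up to (0,4)
Step 8: enter (0,4), '.' pass, move up to (-1,4)
Step 9: at (-1,4) — EXIT via top edge, pos 4

Answer: exits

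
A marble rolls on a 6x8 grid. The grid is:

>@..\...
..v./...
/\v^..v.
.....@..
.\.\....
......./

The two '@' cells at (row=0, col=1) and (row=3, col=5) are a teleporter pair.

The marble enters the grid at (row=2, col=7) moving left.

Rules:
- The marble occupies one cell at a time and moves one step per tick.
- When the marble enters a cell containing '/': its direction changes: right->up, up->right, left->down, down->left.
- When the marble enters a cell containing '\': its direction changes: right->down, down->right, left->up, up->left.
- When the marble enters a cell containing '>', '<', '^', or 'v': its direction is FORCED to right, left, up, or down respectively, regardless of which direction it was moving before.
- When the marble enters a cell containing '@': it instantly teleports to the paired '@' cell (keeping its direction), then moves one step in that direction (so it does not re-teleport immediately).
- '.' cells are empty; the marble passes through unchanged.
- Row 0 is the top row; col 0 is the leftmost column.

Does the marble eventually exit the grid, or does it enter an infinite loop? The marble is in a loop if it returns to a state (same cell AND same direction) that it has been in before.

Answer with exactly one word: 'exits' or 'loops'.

Step 1: enter (2,7), '.' pass, move left to (2,6)
Step 2: enter (2,6), 'v' forces left->down, move down to (3,6)
Step 3: enter (3,6), '.' pass, move down to (4,6)
Step 4: enter (4,6), '.' pass, move down to (5,6)
Step 5: enter (5,6), '.' pass, move down to (6,6)
Step 6: at (6,6) — EXIT via bottom edge, pos 6

Answer: exits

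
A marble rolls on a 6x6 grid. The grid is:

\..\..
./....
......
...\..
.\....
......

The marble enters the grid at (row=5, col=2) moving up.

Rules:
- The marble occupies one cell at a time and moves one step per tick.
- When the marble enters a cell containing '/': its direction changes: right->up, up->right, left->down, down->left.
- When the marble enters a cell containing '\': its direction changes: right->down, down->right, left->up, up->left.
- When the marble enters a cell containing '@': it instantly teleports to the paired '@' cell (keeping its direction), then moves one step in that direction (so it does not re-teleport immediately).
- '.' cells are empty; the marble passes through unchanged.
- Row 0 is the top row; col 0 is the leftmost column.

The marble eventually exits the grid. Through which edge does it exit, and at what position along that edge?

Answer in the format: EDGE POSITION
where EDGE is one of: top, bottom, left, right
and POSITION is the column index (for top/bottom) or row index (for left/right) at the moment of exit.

Answer: top 2

Derivation:
Step 1: enter (5,2), '.' pass, move up to (4,2)
Step 2: enter (4,2), '.' pass, move up to (3,2)
Step 3: enter (3,2), '.' pass, move up to (2,2)
Step 4: enter (2,2), '.' pass, move up to (1,2)
Step 5: enter (1,2), '.' pass, move up to (0,2)
Step 6: enter (0,2), '.' pass, move up to (-1,2)
Step 7: at (-1,2) — EXIT via top edge, pos 2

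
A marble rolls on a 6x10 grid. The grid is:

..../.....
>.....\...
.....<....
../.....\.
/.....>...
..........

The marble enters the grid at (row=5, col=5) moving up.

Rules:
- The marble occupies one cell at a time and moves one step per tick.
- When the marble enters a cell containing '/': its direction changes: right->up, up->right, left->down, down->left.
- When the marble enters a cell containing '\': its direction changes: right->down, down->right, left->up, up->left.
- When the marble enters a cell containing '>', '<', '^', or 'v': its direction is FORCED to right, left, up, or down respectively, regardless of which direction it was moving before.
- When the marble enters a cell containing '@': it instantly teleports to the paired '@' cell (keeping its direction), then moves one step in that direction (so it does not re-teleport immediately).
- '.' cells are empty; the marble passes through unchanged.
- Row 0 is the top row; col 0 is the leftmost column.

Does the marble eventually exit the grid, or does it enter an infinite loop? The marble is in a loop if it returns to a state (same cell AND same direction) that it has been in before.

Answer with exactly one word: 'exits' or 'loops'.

Step 1: enter (5,5), '.' pass, move up to (4,5)
Step 2: enter (4,5), '.' pass, move up to (3,5)
Step 3: enter (3,5), '.' pass, move up to (2,5)
Step 4: enter (2,5), '<' forces up->left, move left to (2,4)
Step 5: enter (2,4), '.' pass, move left to (2,3)
Step 6: enter (2,3), '.' pass, move left to (2,2)
Step 7: enter (2,2), '.' pass, move left to (2,1)
Step 8: enter (2,1), '.' pass, move left to (2,0)
Step 9: enter (2,0), '.' pass, move left to (2,-1)
Step 10: at (2,-1) — EXIT via left edge, pos 2

Answer: exits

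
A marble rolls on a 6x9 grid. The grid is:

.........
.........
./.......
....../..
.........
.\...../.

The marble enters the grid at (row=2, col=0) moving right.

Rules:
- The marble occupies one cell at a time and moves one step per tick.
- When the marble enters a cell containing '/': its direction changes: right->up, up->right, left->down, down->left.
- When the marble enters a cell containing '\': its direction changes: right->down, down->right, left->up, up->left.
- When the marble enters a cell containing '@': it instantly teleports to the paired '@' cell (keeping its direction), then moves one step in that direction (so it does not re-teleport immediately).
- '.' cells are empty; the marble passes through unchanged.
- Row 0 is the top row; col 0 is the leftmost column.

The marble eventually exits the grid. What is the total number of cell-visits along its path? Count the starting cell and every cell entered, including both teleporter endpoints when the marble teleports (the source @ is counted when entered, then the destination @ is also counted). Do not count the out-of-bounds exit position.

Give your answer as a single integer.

Step 1: enter (2,0), '.' pass, move right to (2,1)
Step 2: enter (2,1), '/' deflects right->up, move up to (1,1)
Step 3: enter (1,1), '.' pass, move up to (0,1)
Step 4: enter (0,1), '.' pass, move up to (-1,1)
Step 5: at (-1,1) — EXIT via top edge, pos 1
Path length (cell visits): 4

Answer: 4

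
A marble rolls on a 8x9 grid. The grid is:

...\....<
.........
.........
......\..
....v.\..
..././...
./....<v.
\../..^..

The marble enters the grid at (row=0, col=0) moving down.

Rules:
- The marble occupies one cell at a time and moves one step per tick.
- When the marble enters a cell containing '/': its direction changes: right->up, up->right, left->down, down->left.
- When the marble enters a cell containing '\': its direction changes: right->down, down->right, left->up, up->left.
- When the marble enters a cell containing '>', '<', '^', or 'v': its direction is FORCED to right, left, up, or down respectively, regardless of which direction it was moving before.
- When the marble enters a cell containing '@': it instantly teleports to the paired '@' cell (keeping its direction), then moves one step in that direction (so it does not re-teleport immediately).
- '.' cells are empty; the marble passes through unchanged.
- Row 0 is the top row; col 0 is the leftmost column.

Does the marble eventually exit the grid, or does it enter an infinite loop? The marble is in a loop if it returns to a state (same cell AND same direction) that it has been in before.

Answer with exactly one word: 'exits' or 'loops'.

Step 1: enter (0,0), '.' pass, move down to (1,0)
Step 2: enter (1,0), '.' pass, move down to (2,0)
Step 3: enter (2,0), '.' pass, move down to (3,0)
Step 4: enter (3,0), '.' pass, move down to (4,0)
Step 5: enter (4,0), '.' pass, move down to (5,0)
Step 6: enter (5,0), '.' pass, move down to (6,0)
Step 7: enter (6,0), '.' pass, move down to (7,0)
Step 8: enter (7,0), '\' deflects down->right, move right to (7,1)
Step 9: enter (7,1), '.' pass, move right to (7,2)
Step 10: enter (7,2), '.' pass, move right to (7,3)
Step 11: enter (7,3), '/' deflects right->up, move up to (6,3)
Step 12: enter (6,3), '.' pass, move up to (5,3)
Step 13: enter (5,3), '/' deflects up->right, move right to (5,4)
Step 14: enter (5,4), '.' pass, move right to (5,5)
Step 15: enter (5,5), '/' deflects right->up, move up to (4,5)
Step 16: enter (4,5), '.' pass, move up to (3,5)
Step 17: enter (3,5), '.' pass, move up to (2,5)
Step 18: enter (2,5), '.' pass, move up to (1,5)
Step 19: enter (1,5), '.' pass, move up to (0,5)
Step 20: enter (0,5), '.' pass, move up to (-1,5)
Step 21: at (-1,5) — EXIT via top edge, pos 5

Answer: exits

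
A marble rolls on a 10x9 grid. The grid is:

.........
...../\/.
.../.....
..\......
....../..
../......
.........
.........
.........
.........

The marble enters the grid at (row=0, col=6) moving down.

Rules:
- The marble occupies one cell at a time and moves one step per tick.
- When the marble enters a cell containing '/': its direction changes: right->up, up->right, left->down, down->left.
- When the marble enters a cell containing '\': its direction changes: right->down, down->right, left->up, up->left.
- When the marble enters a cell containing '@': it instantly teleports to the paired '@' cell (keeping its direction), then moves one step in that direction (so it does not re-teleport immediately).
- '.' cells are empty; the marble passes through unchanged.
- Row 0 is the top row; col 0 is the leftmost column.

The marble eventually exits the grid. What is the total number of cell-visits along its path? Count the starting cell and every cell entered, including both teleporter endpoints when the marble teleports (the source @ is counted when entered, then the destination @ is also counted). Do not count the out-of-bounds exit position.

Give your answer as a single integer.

Step 1: enter (0,6), '.' pass, move down to (1,6)
Step 2: enter (1,6), '\' deflects down->right, move right to (1,7)
Step 3: enter (1,7), '/' deflects right->up, move up to (0,7)
Step 4: enter (0,7), '.' pass, move up to (-1,7)
Step 5: at (-1,7) — EXIT via top edge, pos 7
Path length (cell visits): 4

Answer: 4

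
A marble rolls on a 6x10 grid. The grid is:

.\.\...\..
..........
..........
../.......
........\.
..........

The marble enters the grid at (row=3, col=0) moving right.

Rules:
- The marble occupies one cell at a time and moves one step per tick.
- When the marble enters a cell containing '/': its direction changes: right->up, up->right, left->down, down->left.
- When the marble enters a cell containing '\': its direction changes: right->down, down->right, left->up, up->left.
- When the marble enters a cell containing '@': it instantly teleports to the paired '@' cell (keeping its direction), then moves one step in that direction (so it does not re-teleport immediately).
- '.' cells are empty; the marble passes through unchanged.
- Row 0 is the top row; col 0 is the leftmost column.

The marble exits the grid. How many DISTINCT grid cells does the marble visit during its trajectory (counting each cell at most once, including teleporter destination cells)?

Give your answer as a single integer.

Answer: 6

Derivation:
Step 1: enter (3,0), '.' pass, move right to (3,1)
Step 2: enter (3,1), '.' pass, move right to (3,2)
Step 3: enter (3,2), '/' deflects right->up, move up to (2,2)
Step 4: enter (2,2), '.' pass, move up to (1,2)
Step 5: enter (1,2), '.' pass, move up to (0,2)
Step 6: enter (0,2), '.' pass, move up to (-1,2)
Step 7: at (-1,2) — EXIT via top edge, pos 2
Distinct cells visited: 6 (path length 6)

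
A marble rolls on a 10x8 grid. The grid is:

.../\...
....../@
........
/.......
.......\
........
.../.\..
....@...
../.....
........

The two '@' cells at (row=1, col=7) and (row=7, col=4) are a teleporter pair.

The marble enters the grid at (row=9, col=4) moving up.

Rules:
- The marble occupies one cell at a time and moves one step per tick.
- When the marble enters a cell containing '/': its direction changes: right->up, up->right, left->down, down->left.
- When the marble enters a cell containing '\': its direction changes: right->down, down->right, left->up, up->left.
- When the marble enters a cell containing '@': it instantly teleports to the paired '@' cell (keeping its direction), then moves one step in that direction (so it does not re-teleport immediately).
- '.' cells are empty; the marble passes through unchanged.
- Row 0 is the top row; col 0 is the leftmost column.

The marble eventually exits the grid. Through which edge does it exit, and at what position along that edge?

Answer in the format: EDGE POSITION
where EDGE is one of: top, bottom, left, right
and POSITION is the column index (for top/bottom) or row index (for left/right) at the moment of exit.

Answer: top 7

Derivation:
Step 1: enter (9,4), '.' pass, move up to (8,4)
Step 2: enter (8,4), '.' pass, move up to (7,4)
Step 3: enter (7,4), '@' teleport (7,4)->(1,7), also enter (1,7), move up to (0,7)
Step 4: enter (0,7), '.' pass, move up to (-1,7)
Step 5: at (-1,7) — EXIT via top edge, pos 7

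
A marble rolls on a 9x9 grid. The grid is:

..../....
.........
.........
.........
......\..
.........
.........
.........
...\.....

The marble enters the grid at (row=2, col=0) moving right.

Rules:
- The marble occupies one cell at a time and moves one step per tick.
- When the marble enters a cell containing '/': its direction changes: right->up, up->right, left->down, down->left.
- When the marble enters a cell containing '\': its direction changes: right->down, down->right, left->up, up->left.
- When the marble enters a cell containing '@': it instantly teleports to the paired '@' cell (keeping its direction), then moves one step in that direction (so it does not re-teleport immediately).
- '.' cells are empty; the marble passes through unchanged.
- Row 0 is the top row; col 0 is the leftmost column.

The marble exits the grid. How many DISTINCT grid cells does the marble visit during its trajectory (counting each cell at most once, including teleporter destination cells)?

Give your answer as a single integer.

Step 1: enter (2,0), '.' pass, move right to (2,1)
Step 2: enter (2,1), '.' pass, move right to (2,2)
Step 3: enter (2,2), '.' pass, move right to (2,3)
Step 4: enter (2,3), '.' pass, move right to (2,4)
Step 5: enter (2,4), '.' pass, move right to (2,5)
Step 6: enter (2,5), '.' pass, move right to (2,6)
Step 7: enter (2,6), '.' pass, move right to (2,7)
Step 8: enter (2,7), '.' pass, move right to (2,8)
Step 9: enter (2,8), '.' pass, move right to (2,9)
Step 10: at (2,9) — EXIT via right edge, pos 2
Distinct cells visited: 9 (path length 9)

Answer: 9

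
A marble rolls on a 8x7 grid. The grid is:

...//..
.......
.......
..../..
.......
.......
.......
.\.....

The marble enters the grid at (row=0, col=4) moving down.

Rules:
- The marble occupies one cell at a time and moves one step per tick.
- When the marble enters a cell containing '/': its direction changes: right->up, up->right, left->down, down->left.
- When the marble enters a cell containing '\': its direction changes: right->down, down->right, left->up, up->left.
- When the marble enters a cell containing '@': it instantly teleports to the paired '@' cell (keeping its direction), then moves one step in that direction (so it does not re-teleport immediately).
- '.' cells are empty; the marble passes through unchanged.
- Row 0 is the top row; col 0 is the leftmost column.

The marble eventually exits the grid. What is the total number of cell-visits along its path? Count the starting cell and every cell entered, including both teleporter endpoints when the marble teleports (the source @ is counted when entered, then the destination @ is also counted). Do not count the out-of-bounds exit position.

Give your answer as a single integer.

Answer: 9

Derivation:
Step 1: enter (0,4), '/' deflects down->left, move left to (0,3)
Step 2: enter (0,3), '/' deflects left->down, move down to (1,3)
Step 3: enter (1,3), '.' pass, move down to (2,3)
Step 4: enter (2,3), '.' pass, move down to (3,3)
Step 5: enter (3,3), '.' pass, move down to (4,3)
Step 6: enter (4,3), '.' pass, move down to (5,3)
Step 7: enter (5,3), '.' pass, move down to (6,3)
Step 8: enter (6,3), '.' pass, move down to (7,3)
Step 9: enter (7,3), '.' pass, move down to (8,3)
Step 10: at (8,3) — EXIT via bottom edge, pos 3
Path length (cell visits): 9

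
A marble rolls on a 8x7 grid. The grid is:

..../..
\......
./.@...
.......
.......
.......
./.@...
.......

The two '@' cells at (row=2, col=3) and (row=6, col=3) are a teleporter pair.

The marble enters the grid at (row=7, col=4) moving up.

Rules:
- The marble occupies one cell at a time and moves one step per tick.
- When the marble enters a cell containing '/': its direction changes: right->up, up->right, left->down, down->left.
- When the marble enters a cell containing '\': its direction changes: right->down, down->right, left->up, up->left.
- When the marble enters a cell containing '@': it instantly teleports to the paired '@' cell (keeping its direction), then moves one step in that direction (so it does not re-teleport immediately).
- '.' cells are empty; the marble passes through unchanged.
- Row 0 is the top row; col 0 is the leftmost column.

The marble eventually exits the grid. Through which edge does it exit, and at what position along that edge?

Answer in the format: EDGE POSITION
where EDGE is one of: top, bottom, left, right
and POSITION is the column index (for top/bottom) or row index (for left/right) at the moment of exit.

Answer: right 0

Derivation:
Step 1: enter (7,4), '.' pass, move up to (6,4)
Step 2: enter (6,4), '.' pass, move up to (5,4)
Step 3: enter (5,4), '.' pass, move up to (4,4)
Step 4: enter (4,4), '.' pass, move up to (3,4)
Step 5: enter (3,4), '.' pass, move up to (2,4)
Step 6: enter (2,4), '.' pass, move up to (1,4)
Step 7: enter (1,4), '.' pass, move up to (0,4)
Step 8: enter (0,4), '/' deflects up->right, move right to (0,5)
Step 9: enter (0,5), '.' pass, move right to (0,6)
Step 10: enter (0,6), '.' pass, move right to (0,7)
Step 11: at (0,7) — EXIT via right edge, pos 0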